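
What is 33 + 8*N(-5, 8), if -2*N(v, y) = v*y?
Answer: 193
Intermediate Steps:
N(v, y) = -v*y/2
33 + 8*N(-5, 8) = 33 + 8*(-1/2*(-5)*8) = 33 + 8*20 = 33 + 160 = 193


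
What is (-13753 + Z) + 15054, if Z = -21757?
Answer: -20456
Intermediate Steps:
(-13753 + Z) + 15054 = (-13753 - 21757) + 15054 = -35510 + 15054 = -20456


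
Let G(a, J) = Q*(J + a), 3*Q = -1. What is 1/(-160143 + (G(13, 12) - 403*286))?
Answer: -3/826228 ≈ -3.6310e-6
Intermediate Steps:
Q = -1/3 (Q = (1/3)*(-1) = -1/3 ≈ -0.33333)
G(a, J) = -J/3 - a/3 (G(a, J) = -(J + a)/3 = -J/3 - a/3)
1/(-160143 + (G(13, 12) - 403*286)) = 1/(-160143 + ((-1/3*12 - 1/3*13) - 403*286)) = 1/(-160143 + ((-4 - 13/3) - 115258)) = 1/(-160143 + (-25/3 - 115258)) = 1/(-160143 - 345799/3) = 1/(-826228/3) = -3/826228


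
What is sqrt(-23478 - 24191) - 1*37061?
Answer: -37061 + I*sqrt(47669) ≈ -37061.0 + 218.33*I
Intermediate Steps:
sqrt(-23478 - 24191) - 1*37061 = sqrt(-47669) - 37061 = I*sqrt(47669) - 37061 = -37061 + I*sqrt(47669)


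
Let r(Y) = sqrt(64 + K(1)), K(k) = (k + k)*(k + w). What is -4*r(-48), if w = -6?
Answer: -12*sqrt(6) ≈ -29.394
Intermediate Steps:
K(k) = 2*k*(-6 + k) (K(k) = (k + k)*(k - 6) = (2*k)*(-6 + k) = 2*k*(-6 + k))
r(Y) = 3*sqrt(6) (r(Y) = sqrt(64 + 2*1*(-6 + 1)) = sqrt(64 + 2*1*(-5)) = sqrt(64 - 10) = sqrt(54) = 3*sqrt(6))
-4*r(-48) = -12*sqrt(6)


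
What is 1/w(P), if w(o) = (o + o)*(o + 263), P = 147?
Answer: 1/120540 ≈ 8.2960e-6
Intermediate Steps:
w(o) = 2*o*(263 + o) (w(o) = (2*o)*(263 + o) = 2*o*(263 + o))
1/w(P) = 1/(2*147*(263 + 147)) = 1/(2*147*410) = 1/120540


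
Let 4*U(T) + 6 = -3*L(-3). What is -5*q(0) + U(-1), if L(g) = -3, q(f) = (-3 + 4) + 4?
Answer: -97/4 ≈ -24.250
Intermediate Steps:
q(f) = 5 (q(f) = 1 + 4 = 5)
U(T) = ¾ (U(T) = -3/2 + (-3*(-3))/4 = -3/2 + (¼)*9 = -3/2 + 9/4 = ¾)
-5*q(0) + U(-1) = -5*5 + ¾ = -25 + ¾ = -97/4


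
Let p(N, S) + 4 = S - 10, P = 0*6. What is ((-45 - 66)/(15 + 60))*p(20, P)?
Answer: 518/25 ≈ 20.720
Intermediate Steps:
P = 0
p(N, S) = -14 + S (p(N, S) = -4 + (S - 10) = -4 + (-10 + S) = -14 + S)
((-45 - 66)/(15 + 60))*p(20, P) = ((-45 - 66)/(15 + 60))*(-14 + 0) = -111/75*(-14) = -111*1/75*(-14) = -37/25*(-14) = 518/25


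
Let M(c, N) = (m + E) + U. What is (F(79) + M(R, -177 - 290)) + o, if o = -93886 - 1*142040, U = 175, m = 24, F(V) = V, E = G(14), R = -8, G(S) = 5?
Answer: -235643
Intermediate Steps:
E = 5
o = -235926 (o = -93886 - 142040 = -235926)
M(c, N) = 204 (M(c, N) = (24 + 5) + 175 = 29 + 175 = 204)
(F(79) + M(R, -177 - 290)) + o = (79 + 204) - 235926 = 283 - 235926 = -235643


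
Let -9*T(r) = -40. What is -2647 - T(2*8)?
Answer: -23863/9 ≈ -2651.4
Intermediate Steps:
T(r) = 40/9 (T(r) = -⅑*(-40) = 40/9)
-2647 - T(2*8) = -2647 - 1*40/9 = -2647 - 40/9 = -23863/9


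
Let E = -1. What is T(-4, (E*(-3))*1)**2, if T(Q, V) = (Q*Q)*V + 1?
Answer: 2401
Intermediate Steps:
T(Q, V) = 1 + V*Q**2 (T(Q, V) = Q**2*V + 1 = V*Q**2 + 1 = 1 + V*Q**2)
T(-4, (E*(-3))*1)**2 = (1 + (-1*(-3)*1)*(-4)**2)**2 = (1 + (3*1)*16)**2 = (1 + 3*16)**2 = (1 + 48)**2 = 49**2 = 2401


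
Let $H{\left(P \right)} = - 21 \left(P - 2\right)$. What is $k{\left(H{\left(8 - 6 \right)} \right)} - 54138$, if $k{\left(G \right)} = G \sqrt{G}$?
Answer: $-54138$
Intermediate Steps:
$H{\left(P \right)} = 42 - 21 P$ ($H{\left(P \right)} = - 21 \left(-2 + P\right) = 42 - 21 P$)
$k{\left(G \right)} = G^{\frac{3}{2}}$
$k{\left(H{\left(8 - 6 \right)} \right)} - 54138 = \left(42 - 21 \left(8 - 6\right)\right)^{\frac{3}{2}} - 54138 = \left(42 - 42\right)^{\frac{3}{2}} - 54138 = 0^{\frac{3}{2}} - 54138 = 0 - 54138 = -54138$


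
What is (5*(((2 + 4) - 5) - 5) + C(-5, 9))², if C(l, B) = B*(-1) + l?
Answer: 1156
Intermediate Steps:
C(l, B) = l - B (C(l, B) = -B + l = l - B)
(5*(((2 + 4) - 5) - 5) + C(-5, 9))² = (5*(((2 + 4) - 5) - 5) + (-5 - 1*9))² = (5*((6 - 5) - 5) + (-5 - 9))² = (5*(1 - 5) - 14)² = (5*(-4) - 14)² = (-20 - 14)² = (-34)² = 1156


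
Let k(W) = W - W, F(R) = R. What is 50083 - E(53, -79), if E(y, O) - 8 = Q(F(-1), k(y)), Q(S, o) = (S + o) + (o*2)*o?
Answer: 50076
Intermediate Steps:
k(W) = 0
Q(S, o) = S + o + 2*o**2 (Q(S, o) = (S + o) + (2*o)*o = (S + o) + 2*o**2 = S + o + 2*o**2)
E(y, O) = 7 (E(y, O) = 8 + (-1 + 0 + 2*0**2) = 8 + (-1 + 0 + 2*0) = 8 + (-1 + 0 + 0) = 8 - 1 = 7)
50083 - E(53, -79) = 50083 - 1*7 = 50083 - 7 = 50076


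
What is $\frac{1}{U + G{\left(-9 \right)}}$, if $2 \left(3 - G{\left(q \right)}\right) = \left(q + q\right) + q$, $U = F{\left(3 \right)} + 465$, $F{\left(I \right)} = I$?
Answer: $\frac{2}{969} \approx 0.002064$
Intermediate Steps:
$U = 468$ ($U = 3 + 465 = 468$)
$G{\left(q \right)} = 3 - \frac{3 q}{2}$ ($G{\left(q \right)} = 3 - \frac{\left(q + q\right) + q}{2} = 3 - \frac{2 q + q}{2} = 3 - \frac{3 q}{2}$)
$\frac{1}{U + G{\left(-9 \right)}} = \frac{1}{468 + \left(3 - - \frac{27}{2}\right)} = \frac{1}{468 + \left(3 + \frac{27}{2}\right)} = \frac{1}{468 + \frac{33}{2}} = \frac{1}{\frac{969}{2}} = \frac{2}{969}$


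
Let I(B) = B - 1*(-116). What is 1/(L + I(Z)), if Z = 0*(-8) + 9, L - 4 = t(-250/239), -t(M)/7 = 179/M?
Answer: 250/331717 ≈ 0.00075365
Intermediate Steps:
t(M) = -1253/M
L = 300467/250 (L = 4 - 1253/((-250/239)) = 4 - 1253/((-250*1/239)) = 4 - 1253/(-250/239) = 4 - 1253*(-239/250) = 4 + 299467/250 = 300467/250 ≈ 1201.9)
Z = 9 (Z = 0 + 9 = 9)
I(B) = 116 + B (I(B) = B + 116 = 116 + B)
1/(L + I(Z)) = 1/(300467/250 + (116 + 9)) = 1/(300467/250 + 125) = 1/(331717/250) = 250/331717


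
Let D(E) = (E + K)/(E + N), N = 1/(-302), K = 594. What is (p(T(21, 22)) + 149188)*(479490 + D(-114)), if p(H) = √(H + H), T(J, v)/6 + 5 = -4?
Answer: 2462827765905000/34429 + 99049297500*I*√3/34429 ≈ 7.1533e+10 + 4.983e+6*I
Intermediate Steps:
T(J, v) = -54 (T(J, v) = -30 + 6*(-4) = -30 - 24 = -54)
N = -1/302 ≈ -0.0033113
p(H) = √2*√H (p(H) = √(2*H) = √2*√H)
D(E) = (594 + E)/(-1/302 + E) (D(E) = (E + 594)/(E - 1/302) = (594 + E)/(-1/302 + E))
(p(T(21, 22)) + 149188)*(479490 + D(-114)) = (√2*√(-54) + 149188)*(479490 + 302*(594 - 114)/(-1 + 302*(-114))) = (√2*(3*I*√6) + 149188)*(479490 + 302*480/(-1 - 34428)) = (6*I*√3 + 149188)*(479490 + 302*480/(-34429)) = (149188 + 6*I*√3)*(479490 + 302*(-1/34429)*480) = (149188 + 6*I*√3)*(479490 - 144960/34429) = (149188 + 6*I*√3)*(16508216250/34429) = 2462827765905000/34429 + 99049297500*I*√3/34429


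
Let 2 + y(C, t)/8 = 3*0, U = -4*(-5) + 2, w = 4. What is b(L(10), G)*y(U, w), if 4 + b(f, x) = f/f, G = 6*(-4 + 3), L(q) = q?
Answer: 48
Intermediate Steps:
U = 22 (U = 20 + 2 = 22)
y(C, t) = -16 (y(C, t) = -16 + 8*(3*0) = -16 + 8*0 = -16 + 0 = -16)
G = -6 (G = 6*(-1) = -6)
b(f, x) = -3 (b(f, x) = -4 + f/f = -4 + 1 = -3)
b(L(10), G)*y(U, w) = -3*(-16) = 48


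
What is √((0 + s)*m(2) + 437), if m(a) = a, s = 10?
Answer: √457 ≈ 21.378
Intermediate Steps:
√((0 + s)*m(2) + 437) = √((0 + 10)*2 + 437) = √(10*2 + 437) = √(20 + 437) = √457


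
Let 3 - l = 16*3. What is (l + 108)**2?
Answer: 3969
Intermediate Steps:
l = -45 (l = 3 - 16*3 = 3 - 1*48 = 3 - 48 = -45)
(l + 108)**2 = (-45 + 108)**2 = 63**2 = 3969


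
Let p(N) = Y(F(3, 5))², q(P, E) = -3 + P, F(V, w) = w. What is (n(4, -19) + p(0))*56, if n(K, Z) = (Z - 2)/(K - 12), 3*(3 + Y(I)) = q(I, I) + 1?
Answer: 371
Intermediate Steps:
Y(I) = -11/3 + I/3 (Y(I) = -3 + ((-3 + I) + 1)/3 = -3 + (-2 + I)/3 = -3 + (-⅔ + I/3) = -11/3 + I/3)
p(N) = 4 (p(N) = (-11/3 + (⅓)*5)² = (-11/3 + 5/3)² = (-2)² = 4)
n(K, Z) = (-2 + Z)/(-12 + K)
(n(4, -19) + p(0))*56 = ((-2 - 19)/(-12 + 4) + 4)*56 = (-21/(-8) + 4)*56 = (-⅛*(-21) + 4)*56 = (21/8 + 4)*56 = (53/8)*56 = 371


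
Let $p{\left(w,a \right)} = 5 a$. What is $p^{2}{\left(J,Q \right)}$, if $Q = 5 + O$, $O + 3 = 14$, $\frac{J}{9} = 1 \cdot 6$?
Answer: $6400$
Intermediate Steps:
$J = 54$ ($J = 9 \cdot 1 \cdot 6 = 9 \cdot 6 = 54$)
$O = 11$ ($O = -3 + 14 = 11$)
$Q = 16$ ($Q = 5 + 11 = 16$)
$p^{2}{\left(J,Q \right)} = \left(5 \cdot 16\right)^{2} = 80^{2} = 6400$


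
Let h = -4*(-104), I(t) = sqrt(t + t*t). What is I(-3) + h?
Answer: 416 + sqrt(6) ≈ 418.45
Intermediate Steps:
I(t) = sqrt(t + t**2)
h = 416
I(-3) + h = sqrt(-3*(1 - 3)) + 416 = sqrt(-3*(-2)) + 416 = sqrt(6) + 416 = 416 + sqrt(6)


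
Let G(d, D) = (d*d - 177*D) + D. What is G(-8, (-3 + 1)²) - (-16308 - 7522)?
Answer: 23190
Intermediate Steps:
G(d, D) = d² - 176*D (G(d, D) = (d² - 177*D) + D = d² - 176*D)
G(-8, (-3 + 1)²) - (-16308 - 7522) = ((-8)² - 176*(-3 + 1)²) - (-16308 - 7522) = (64 - 176*(-2)²) - 1*(-23830) = (64 - 176*4) + 23830 = (64 - 704) + 23830 = -640 + 23830 = 23190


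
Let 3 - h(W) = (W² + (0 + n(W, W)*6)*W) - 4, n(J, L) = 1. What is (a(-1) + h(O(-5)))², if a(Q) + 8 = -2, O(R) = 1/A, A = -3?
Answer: 100/81 ≈ 1.2346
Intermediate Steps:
O(R) = -⅓ (O(R) = 1/(-3) = -⅓)
a(Q) = -10 (a(Q) = -8 - 2 = -10)
h(W) = 7 - W² - 6*W (h(W) = 3 - ((W² + (0 + 1*6)*W) - 4) = 3 - ((W² + (0 + 6)*W) - 4) = 3 - ((W² + 6*W) - 4) = 3 - (-4 + W² + 6*W) = 3 + (4 - W² - 6*W) = 7 - W² - 6*W)
(a(-1) + h(O(-5)))² = (-10 + (7 - (-⅓)² - 6*(-⅓)))² = (-10 + (7 - 1*⅑ + 2))² = (-10 + (7 - ⅑ + 2))² = (-10 + 80/9)² = (-10/9)² = 100/81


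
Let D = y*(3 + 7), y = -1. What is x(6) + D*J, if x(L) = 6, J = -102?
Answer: 1026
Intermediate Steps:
D = -10 (D = -(3 + 7) = -1*10 = -10)
x(6) + D*J = 6 - 10*(-102) = 6 + 1020 = 1026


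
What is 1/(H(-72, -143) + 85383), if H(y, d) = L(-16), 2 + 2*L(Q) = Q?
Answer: 1/85374 ≈ 1.1713e-5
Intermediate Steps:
L(Q) = -1 + Q/2
H(y, d) = -9 (H(y, d) = -1 + (½)*(-16) = -1 - 8 = -9)
1/(H(-72, -143) + 85383) = 1/(-9 + 85383) = 1/85374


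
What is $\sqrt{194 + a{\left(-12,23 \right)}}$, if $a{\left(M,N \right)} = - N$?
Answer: $3 \sqrt{19} \approx 13.077$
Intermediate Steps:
$\sqrt{194 + a{\left(-12,23 \right)}} = \sqrt{194 - 23} = \sqrt{171} = 3 \sqrt{19}$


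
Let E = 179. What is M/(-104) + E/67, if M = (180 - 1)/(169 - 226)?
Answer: 1073105/397176 ≈ 2.7018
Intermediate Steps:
M = -179/57 (M = 179/(-57) = 179*(-1/57) = -179/57 ≈ -3.1404)
M/(-104) + E/67 = -179/57/(-104) + 179/67 = -179/57*(-1/104) + 179*(1/67) = 179/5928 + 179/67 = 1073105/397176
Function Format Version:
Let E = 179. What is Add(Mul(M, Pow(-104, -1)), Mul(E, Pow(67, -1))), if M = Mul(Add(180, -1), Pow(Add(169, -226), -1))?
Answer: Rational(1073105, 397176) ≈ 2.7018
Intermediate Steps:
M = Rational(-179, 57) (M = Mul(179, Pow(-57, -1)) = Mul(179, Rational(-1, 57)) = Rational(-179, 57) ≈ -3.1404)
Add(Mul(M, Pow(-104, -1)), Mul(E, Pow(67, -1))) = Add(Mul(Rational(-179, 57), Pow(-104, -1)), Mul(179, Pow(67, -1))) = Add(Mul(Rational(-179, 57), Rational(-1, 104)), Mul(179, Rational(1, 67))) = Add(Rational(179, 5928), Rational(179, 67)) = Rational(1073105, 397176)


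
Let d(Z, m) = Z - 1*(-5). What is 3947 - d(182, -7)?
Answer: 3760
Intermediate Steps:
d(Z, m) = 5 + Z (d(Z, m) = Z + 5 = 5 + Z)
3947 - d(182, -7) = 3947 - (5 + 182) = 3947 - 1*187 = 3947 - 187 = 3760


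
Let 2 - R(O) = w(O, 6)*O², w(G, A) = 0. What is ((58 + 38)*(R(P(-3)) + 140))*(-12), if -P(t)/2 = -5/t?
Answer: -163584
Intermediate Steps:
P(t) = 10/t (P(t) = -(-10)/t = 10/t)
R(O) = 2 (R(O) = 2 - 0*O² = 2 - 1*0 = 2 + 0 = 2)
((58 + 38)*(R(P(-3)) + 140))*(-12) = ((58 + 38)*(2 + 140))*(-12) = (96*142)*(-12) = 13632*(-12) = -163584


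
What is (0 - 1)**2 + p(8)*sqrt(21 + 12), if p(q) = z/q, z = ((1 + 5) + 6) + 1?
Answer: 1 + 13*sqrt(33)/8 ≈ 10.335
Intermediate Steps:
z = 13 (z = (6 + 6) + 1 = 12 + 1 = 13)
p(q) = 13/q
(0 - 1)**2 + p(8)*sqrt(21 + 12) = (0 - 1)**2 + (13/8)*sqrt(21 + 12) = (-1)**2 + (13*(1/8))*sqrt(33) = 1 + 13*sqrt(33)/8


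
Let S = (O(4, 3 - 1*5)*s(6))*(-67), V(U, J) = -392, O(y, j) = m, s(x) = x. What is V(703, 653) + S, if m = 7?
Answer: -3206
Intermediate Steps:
O(y, j) = 7
S = -2814 (S = (7*6)*(-67) = 42*(-67) = -2814)
V(703, 653) + S = -392 - 2814 = -3206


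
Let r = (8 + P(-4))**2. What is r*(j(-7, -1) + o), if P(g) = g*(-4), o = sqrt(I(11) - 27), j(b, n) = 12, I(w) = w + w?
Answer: 6912 + 576*I*sqrt(5) ≈ 6912.0 + 1288.0*I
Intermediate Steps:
I(w) = 2*w
o = I*sqrt(5) (o = sqrt(2*11 - 27) = sqrt(22 - 27) = sqrt(-5) = I*sqrt(5) ≈ 2.2361*I)
P(g) = -4*g
r = 576 (r = (8 - 4*(-4))**2 = (8 + 16)**2 = 24**2 = 576)
r*(j(-7, -1) + o) = 576*(12 + I*sqrt(5)) = 6912 + 576*I*sqrt(5)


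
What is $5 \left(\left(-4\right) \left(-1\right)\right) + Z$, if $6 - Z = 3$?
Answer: $23$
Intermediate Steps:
$Z = 3$ ($Z = 6 - 3 = 3$)
$5 \left(\left(-4\right) \left(-1\right)\right) + Z = 5 \left(\left(-4\right) \left(-1\right)\right) + 3 = 5 \cdot 4 + 3 = 20 + 3 = 23$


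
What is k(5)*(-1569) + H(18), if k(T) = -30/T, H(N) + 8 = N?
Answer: 9424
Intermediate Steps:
H(N) = -8 + N
k(5)*(-1569) + H(18) = -30/5*(-1569) + (-8 + 18) = -30*⅕*(-1569) + 10 = -6*(-1569) + 10 = 9414 + 10 = 9424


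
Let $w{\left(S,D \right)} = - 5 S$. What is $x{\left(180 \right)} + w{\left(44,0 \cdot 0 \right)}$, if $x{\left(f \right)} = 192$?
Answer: $-28$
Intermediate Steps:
$x{\left(180 \right)} + w{\left(44,0 \cdot 0 \right)} = 192 - 220 = -28$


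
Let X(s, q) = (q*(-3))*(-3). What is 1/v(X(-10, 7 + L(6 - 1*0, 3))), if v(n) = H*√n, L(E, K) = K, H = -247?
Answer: -√10/7410 ≈ -0.00042676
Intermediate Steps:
X(s, q) = 9*q (X(s, q) = -3*q*(-3) = 9*q)
v(n) = -247*√n
1/v(X(-10, 7 + L(6 - 1*0, 3))) = 1/(-247*3*√(7 + 3)) = 1/(-247*3*√10) = 1/(-741*√10) = -√10/7410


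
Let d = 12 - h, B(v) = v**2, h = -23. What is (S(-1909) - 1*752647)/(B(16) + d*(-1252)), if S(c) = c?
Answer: 188639/10891 ≈ 17.321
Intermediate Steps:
d = 35 (d = 12 - 1*(-23) = 12 + 23 = 35)
(S(-1909) - 1*752647)/(B(16) + d*(-1252)) = (-1909 - 1*752647)/(16**2 + 35*(-1252)) = (-1909 - 752647)/(256 - 43820) = -754556/(-43564) = -754556*(-1/43564) = 188639/10891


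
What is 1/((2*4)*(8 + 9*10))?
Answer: 1/784 ≈ 0.0012755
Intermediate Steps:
1/((2*4)*(8 + 9*10)) = 1/(8*(8 + 90)) = 1/(8*98) = 1/784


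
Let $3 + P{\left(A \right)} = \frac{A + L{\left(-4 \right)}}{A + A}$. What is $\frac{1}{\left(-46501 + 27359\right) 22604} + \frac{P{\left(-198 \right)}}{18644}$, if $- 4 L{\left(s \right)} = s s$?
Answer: $- \frac{6666180473}{49914522025038} \approx -0.00013355$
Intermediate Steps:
$L{\left(s \right)} = - \frac{s^{2}}{4}$ ($L{\left(s \right)} = - \frac{s s}{4} = - \frac{s^{2}}{4}$)
$P{\left(A \right)} = -3 + \frac{-4 + A}{2 A}$ ($P{\left(A \right)} = -3 + \frac{A - \frac{\left(-4\right)^{2}}{4}}{A + A} = -3 + \frac{A - 4}{2 A} = -3 + \left(A - 4\right) \frac{1}{2 A} = -3 + \left(-4 + A\right) \frac{1}{2 A} = -3 + \frac{-4 + A}{2 A}$)
$\frac{1}{\left(-46501 + 27359\right) 22604} + \frac{P{\left(-198 \right)}}{18644} = \frac{1}{\left(-46501 + 27359\right) 22604} + \frac{- \frac{5}{2} - \frac{2}{-198}}{18644} = \frac{1}{-19142} \cdot \frac{1}{22604} + \left(- \frac{5}{2} - - \frac{1}{99}\right) \frac{1}{18644} = \left(- \frac{1}{19142}\right) \frac{1}{22604} + \left(- \frac{5}{2} + \frac{1}{99}\right) \frac{1}{18644} = - \frac{1}{432685768} - \frac{493}{3691512} = - \frac{6666180473}{49914522025038}$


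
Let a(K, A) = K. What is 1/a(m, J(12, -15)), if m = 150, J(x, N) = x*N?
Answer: 1/150 ≈ 0.0066667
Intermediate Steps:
J(x, N) = N*x
1/a(m, J(12, -15)) = 1/150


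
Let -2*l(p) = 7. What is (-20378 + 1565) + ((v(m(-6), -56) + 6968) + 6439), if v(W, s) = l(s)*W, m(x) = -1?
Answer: -10805/2 ≈ -5402.5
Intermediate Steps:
l(p) = -7/2 (l(p) = -1/2*7 = -7/2)
v(W, s) = -7*W/2
(-20378 + 1565) + ((v(m(-6), -56) + 6968) + 6439) = (-20378 + 1565) + ((-7/2*(-1) + 6968) + 6439) = -18813 + ((7/2 + 6968) + 6439) = -18813 + (13943/2 + 6439) = -18813 + 26821/2 = -10805/2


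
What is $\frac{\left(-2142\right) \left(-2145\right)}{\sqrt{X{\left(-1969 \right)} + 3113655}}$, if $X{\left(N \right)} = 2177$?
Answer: $\frac{2297295 \sqrt{778958}}{778958} \approx 2602.9$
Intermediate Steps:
$\frac{\left(-2142\right) \left(-2145\right)}{\sqrt{X{\left(-1969 \right)} + 3113655}} = \frac{\left(-2142\right) \left(-2145\right)}{\sqrt{2177 + 3113655}} = \frac{4594590}{\sqrt{3115832}} = \frac{4594590}{2 \sqrt{778958}} = 4594590 \frac{\sqrt{778958}}{1557916} = \frac{2297295 \sqrt{778958}}{778958}$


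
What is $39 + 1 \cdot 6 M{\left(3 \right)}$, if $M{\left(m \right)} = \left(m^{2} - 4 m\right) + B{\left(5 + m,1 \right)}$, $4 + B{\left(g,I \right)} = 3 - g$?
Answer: $-33$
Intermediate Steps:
$B{\left(g,I \right)} = -1 - g$ ($B{\left(g,I \right)} = -4 - \left(-3 + g\right) = -1 - g$)
$M{\left(m \right)} = -6 + m^{2} - 5 m$ ($M{\left(m \right)} = \left(m^{2} - 4 m\right) - \left(6 + m\right) = -6 + m^{2} - 5 m$)
$39 + 1 \cdot 6 M{\left(3 \right)} = 39 + 1 \cdot 6 \left(-6 + 3^{2} - 15\right) = 39 + 6 \left(-6 + 9 - 15\right) = 39 + 6 \left(-12\right) = 39 - 72 = -33$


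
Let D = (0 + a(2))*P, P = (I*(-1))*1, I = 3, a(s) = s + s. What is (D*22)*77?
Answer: -20328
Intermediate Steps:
a(s) = 2*s
P = -3 (P = (3*(-1))*1 = -3*1 = -3)
D = -12 (D = (0 + 2*2)*(-3) = (0 + 4)*(-3) = 4*(-3) = -12)
(D*22)*77 = -12*22*77 = -264*77 = -20328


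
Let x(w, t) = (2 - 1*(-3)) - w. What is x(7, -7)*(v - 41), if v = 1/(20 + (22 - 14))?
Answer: 1147/14 ≈ 81.929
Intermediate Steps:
x(w, t) = 5 - w (x(w, t) = (2 + 3) - w = 5 - w)
v = 1/28 (v = 1/(20 + 8) = 1/28 ≈ 0.035714)
x(7, -7)*(v - 41) = (5 - 1*7)*(1/28 - 41) = (5 - 7)*(-1147/28) = -2*(-1147/28) = 1147/14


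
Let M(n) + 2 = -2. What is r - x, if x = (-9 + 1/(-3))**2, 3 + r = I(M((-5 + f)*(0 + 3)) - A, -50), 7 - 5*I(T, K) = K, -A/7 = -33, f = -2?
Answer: -3542/45 ≈ -78.711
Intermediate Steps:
A = 231 (A = -7*(-33) = 231)
M(n) = -4 (M(n) = -2 - 2 = -4)
I(T, K) = 7/5 - K/5
r = 42/5 (r = -3 + (7/5 - 1/5*(-50)) = -3 + (7/5 + 10) = -3 + 57/5 = 42/5 ≈ 8.4000)
x = 784/9 (x = (-9 - 1/3)**2 = (-28/3)**2 = 784/9 ≈ 87.111)
r - x = 42/5 - 1*784/9 = 42/5 - 784/9 = -3542/45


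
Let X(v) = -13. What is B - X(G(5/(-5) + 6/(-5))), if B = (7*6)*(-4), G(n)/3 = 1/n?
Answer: -155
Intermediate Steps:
G(n) = 3/n
B = -168 (B = 42*(-4) = -168)
B - X(G(5/(-5) + 6/(-5))) = -168 - 1*(-13) = -168 + 13 = -155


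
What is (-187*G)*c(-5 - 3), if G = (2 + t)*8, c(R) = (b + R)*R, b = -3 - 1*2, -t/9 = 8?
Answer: 10890880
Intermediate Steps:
t = -72 (t = -9*8 = -72)
b = -5 (b = -3 - 2 = -5)
c(R) = R*(-5 + R) (c(R) = (-5 + R)*R = R*(-5 + R))
G = -560 (G = (2 - 72)*8 = -70*8 = -560)
(-187*G)*c(-5 - 3) = (-187*(-560))*((-5 - 3)*(-5 + (-5 - 3))) = 104720*(-8*(-5 - 8)) = 104720*(-8*(-13)) = 104720*104 = 10890880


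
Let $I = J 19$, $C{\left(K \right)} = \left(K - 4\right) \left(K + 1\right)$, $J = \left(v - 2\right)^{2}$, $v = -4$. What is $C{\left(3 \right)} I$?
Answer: $-2736$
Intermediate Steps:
$J = 36$ ($J = \left(-4 - 2\right)^{2} = \left(-6\right)^{2} = 36$)
$C{\left(K \right)} = \left(1 + K\right) \left(-4 + K\right)$ ($C{\left(K \right)} = \left(-4 + K\right) \left(1 + K\right) = \left(1 + K\right) \left(-4 + K\right)$)
$I = 684$ ($I = 36 \cdot 19 = 684$)
$C{\left(3 \right)} I = \left(-4 + 3^{2} - 9\right) 684 = \left(-4 + 9 - 9\right) 684 = \left(-4\right) 684 = -2736$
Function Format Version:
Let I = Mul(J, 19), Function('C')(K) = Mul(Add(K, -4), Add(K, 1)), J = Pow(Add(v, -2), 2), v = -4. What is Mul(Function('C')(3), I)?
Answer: -2736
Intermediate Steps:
J = 36 (J = Pow(Add(-4, -2), 2) = Pow(-6, 2) = 36)
Function('C')(K) = Mul(Add(1, K), Add(-4, K)) (Function('C')(K) = Mul(Add(-4, K), Add(1, K)) = Mul(Add(1, K), Add(-4, K)))
I = 684 (I = Mul(36, 19) = 684)
Mul(Function('C')(3), I) = Mul(Add(-4, Pow(3, 2), Mul(-3, 3)), 684) = Mul(Add(-4, 9, -9), 684) = Mul(-4, 684) = -2736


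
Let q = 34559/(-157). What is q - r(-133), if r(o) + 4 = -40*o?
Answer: -869171/157 ≈ -5536.1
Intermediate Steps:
r(o) = -4 - 40*o
q = -34559/157 (q = 34559*(-1/157) = -34559/157 ≈ -220.12)
q - r(-133) = -34559/157 - (-4 - 40*(-133)) = -34559/157 - (-4 + 5320) = -34559/157 - 1*5316 = -34559/157 - 5316 = -869171/157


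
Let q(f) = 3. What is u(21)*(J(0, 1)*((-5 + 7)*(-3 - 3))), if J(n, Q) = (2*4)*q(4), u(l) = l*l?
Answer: -127008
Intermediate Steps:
u(l) = l²
J(n, Q) = 24 (J(n, Q) = (2*4)*3 = 8*3 = 24)
u(21)*(J(0, 1)*((-5 + 7)*(-3 - 3))) = 21²*(24*((-5 + 7)*(-3 - 3))) = 441*(24*(2*(-6))) = 441*(24*(-12)) = 441*(-288) = -127008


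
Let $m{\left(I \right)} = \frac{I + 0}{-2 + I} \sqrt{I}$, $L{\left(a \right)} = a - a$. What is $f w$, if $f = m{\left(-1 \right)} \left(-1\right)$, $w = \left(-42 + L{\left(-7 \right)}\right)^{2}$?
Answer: $- 588 i \approx - 588.0 i$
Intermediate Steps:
$L{\left(a \right)} = 0$
$m{\left(I \right)} = \frac{I^{\frac{3}{2}}}{-2 + I}$ ($m{\left(I \right)} = \frac{I}{-2 + I} \sqrt{I} = \frac{I^{\frac{3}{2}}}{-2 + I}$)
$w = 1764$ ($w = \left(-42 + 0\right)^{2} = \left(-42\right)^{2} = 1764$)
$f = - \frac{i}{3}$ ($f = \frac{\left(-1\right)^{\frac{3}{2}}}{-2 - 1} \left(-1\right) = \frac{\left(-1\right) i}{-3} \left(-1\right) = - i \left(- \frac{1}{3}\right) \left(-1\right) = \frac{i}{3} \left(-1\right) = - \frac{i}{3} \approx - 0.33333 i$)
$f w = - \frac{i}{3} \cdot 1764 = - 588 i$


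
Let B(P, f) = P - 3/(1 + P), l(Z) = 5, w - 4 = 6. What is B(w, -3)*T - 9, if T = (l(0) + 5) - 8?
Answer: 115/11 ≈ 10.455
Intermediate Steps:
w = 10 (w = 4 + 6 = 10)
T = 2 (T = (5 + 5) - 8 = 10 - 8 = 2)
B(P, f) = P - 3/(1 + P)
B(w, -3)*T - 9 = ((-3 + 10 + 10²)/(1 + 10))*2 - 9 = ((-3 + 10 + 100)/11)*2 - 9 = ((1/11)*107)*2 - 9 = (107/11)*2 - 9 = 214/11 - 9 = 115/11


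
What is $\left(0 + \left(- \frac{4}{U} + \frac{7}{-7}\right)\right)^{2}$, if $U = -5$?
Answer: $\frac{1}{25} \approx 0.04$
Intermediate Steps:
$\left(0 + \left(- \frac{4}{U} + \frac{7}{-7}\right)\right)^{2} = \left(0 + \left(- \frac{4}{-5} + \frac{7}{-7}\right)\right)^{2} = \left(0 + \left(\left(-4\right) \left(- \frac{1}{5}\right) + 7 \left(- \frac{1}{7}\right)\right)\right)^{2} = \left(0 + \left(\frac{4}{5} - 1\right)\right)^{2} = \left(0 - \frac{1}{5}\right)^{2} = \left(- \frac{1}{5}\right)^{2} = \frac{1}{25}$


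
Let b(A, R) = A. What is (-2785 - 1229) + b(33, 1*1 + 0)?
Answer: -3981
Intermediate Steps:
(-2785 - 1229) + b(33, 1*1 + 0) = (-2785 - 1229) + 33 = -4014 + 33 = -3981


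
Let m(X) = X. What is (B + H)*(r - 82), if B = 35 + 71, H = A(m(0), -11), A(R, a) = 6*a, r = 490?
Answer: 16320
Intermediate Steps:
H = -66 (H = 6*(-11) = -66)
B = 106
(B + H)*(r - 82) = (106 - 66)*(490 - 82) = 40*408 = 16320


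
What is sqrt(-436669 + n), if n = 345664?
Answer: I*sqrt(91005) ≈ 301.67*I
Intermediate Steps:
sqrt(-436669 + n) = sqrt(-436669 + 345664) = sqrt(-91005) = I*sqrt(91005)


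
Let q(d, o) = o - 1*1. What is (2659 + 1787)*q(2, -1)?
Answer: -8892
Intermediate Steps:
q(d, o) = -1 + o (q(d, o) = o - 1 = -1 + o)
(2659 + 1787)*q(2, -1) = (2659 + 1787)*(-1 - 1) = 4446*(-2) = -8892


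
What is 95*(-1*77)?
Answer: -7315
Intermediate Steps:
95*(-1*77) = 95*(-77) = -7315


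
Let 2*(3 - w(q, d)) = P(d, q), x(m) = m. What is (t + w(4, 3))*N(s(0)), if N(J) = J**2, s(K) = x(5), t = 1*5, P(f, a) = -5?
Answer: 525/2 ≈ 262.50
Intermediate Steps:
t = 5
w(q, d) = 11/2 (w(q, d) = 3 - 1/2*(-5) = 3 + 5/2 = 11/2)
s(K) = 5
(t + w(4, 3))*N(s(0)) = (5 + 11/2)*5**2 = (21/2)*25 = 525/2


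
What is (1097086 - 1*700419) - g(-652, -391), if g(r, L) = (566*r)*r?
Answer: -240212197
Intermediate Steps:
g(r, L) = 566*r**2
(1097086 - 1*700419) - g(-652, -391) = (1097086 - 1*700419) - 566*(-652)**2 = (1097086 - 700419) - 566*425104 = 396667 - 1*240608864 = 396667 - 240608864 = -240212197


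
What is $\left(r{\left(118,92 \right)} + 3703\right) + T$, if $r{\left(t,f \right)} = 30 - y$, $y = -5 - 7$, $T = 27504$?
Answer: $31249$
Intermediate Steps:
$y = -12$ ($y = -5 - 7 = -12$)
$r{\left(t,f \right)} = 42$ ($r{\left(t,f \right)} = 30 - -12 = 30 + 12 = 42$)
$\left(r{\left(118,92 \right)} + 3703\right) + T = \left(42 + 3703\right) + 27504 = 3745 + 27504 = 31249$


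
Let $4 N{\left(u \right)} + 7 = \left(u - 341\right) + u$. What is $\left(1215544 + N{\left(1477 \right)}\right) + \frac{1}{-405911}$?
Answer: $\frac{987334263199}{811822} \approx 1.2162 \cdot 10^{6}$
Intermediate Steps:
$N{\left(u \right)} = -87 + \frac{u}{2}$ ($N{\left(u \right)} = - \frac{7}{4} + \frac{\left(u - 341\right) + u}{4} = - \frac{7}{4} + \frac{\left(-341 + u\right) + u}{4} = - \frac{7}{4} + \frac{-341 + 2 u}{4} = - \frac{7}{4} + \left(- \frac{341}{4} + \frac{u}{2}\right) = -87 + \frac{u}{2}$)
$\left(1215544 + N{\left(1477 \right)}\right) + \frac{1}{-405911} = \left(1215544 + \left(-87 + \frac{1}{2} \cdot 1477\right)\right) + \frac{1}{-405911} = \left(1215544 + \left(-87 + \frac{1477}{2}\right)\right) - \frac{1}{405911} = \left(1215544 + \frac{1303}{2}\right) - \frac{1}{405911} = \frac{2432391}{2} - \frac{1}{405911} = \frac{987334263199}{811822}$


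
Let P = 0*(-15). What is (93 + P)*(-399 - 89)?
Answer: -45384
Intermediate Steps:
P = 0
(93 + P)*(-399 - 89) = (93 + 0)*(-399 - 89) = 93*(-488) = -45384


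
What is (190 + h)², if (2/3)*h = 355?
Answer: 2088025/4 ≈ 5.2201e+5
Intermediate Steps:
h = 1065/2 (h = (3/2)*355 = 1065/2 ≈ 532.50)
(190 + h)² = (190 + 1065/2)² = (1445/2)² = 2088025/4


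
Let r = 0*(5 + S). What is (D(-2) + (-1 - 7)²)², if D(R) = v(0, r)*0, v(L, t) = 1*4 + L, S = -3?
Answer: 4096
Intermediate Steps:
r = 0 (r = 0*(5 - 3) = 0*2 = 0)
v(L, t) = 4 + L
D(R) = 0 (D(R) = (4 + 0)*0 = 4*0 = 0)
(D(-2) + (-1 - 7)²)² = (0 + (-1 - 7)²)² = (0 + (-8)²)² = (0 + 64)² = 64² = 4096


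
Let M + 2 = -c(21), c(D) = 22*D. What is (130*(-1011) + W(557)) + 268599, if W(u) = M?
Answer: 136705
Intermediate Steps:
M = -464 (M = -2 - 22*21 = -2 - 1*462 = -2 - 462 = -464)
W(u) = -464
(130*(-1011) + W(557)) + 268599 = (130*(-1011) - 464) + 268599 = (-131430 - 464) + 268599 = -131894 + 268599 = 136705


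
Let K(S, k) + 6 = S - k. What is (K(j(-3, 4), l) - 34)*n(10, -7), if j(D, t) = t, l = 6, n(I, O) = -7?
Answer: 294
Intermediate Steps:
K(S, k) = -6 + S - k (K(S, k) = -6 + (S - k) = -6 + S - k)
(K(j(-3, 4), l) - 34)*n(10, -7) = ((-6 + 4 - 1*6) - 34)*(-7) = ((-6 + 4 - 6) - 34)*(-7) = (-8 - 34)*(-7) = -42*(-7) = 294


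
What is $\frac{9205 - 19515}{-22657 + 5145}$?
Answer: $\frac{5155}{8756} \approx 0.58874$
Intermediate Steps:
$\frac{9205 - 19515}{-22657 + 5145} = - \frac{10310}{-17512} = \left(-10310\right) \left(- \frac{1}{17512}\right) = \frac{5155}{8756}$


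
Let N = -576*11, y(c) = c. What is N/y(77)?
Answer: -576/7 ≈ -82.286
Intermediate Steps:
N = -6336
N/y(77) = -6336/77 = -6336*1/77 = -576/7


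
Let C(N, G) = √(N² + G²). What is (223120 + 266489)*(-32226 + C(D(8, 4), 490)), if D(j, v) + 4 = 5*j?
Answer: -15778139634 + 979218*√60349 ≈ -1.5538e+10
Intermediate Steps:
D(j, v) = -4 + 5*j
C(N, G) = √(G² + N²)
(223120 + 266489)*(-32226 + C(D(8, 4), 490)) = (223120 + 266489)*(-32226 + √(490² + (-4 + 5*8)²)) = 489609*(-32226 + √(240100 + (-4 + 40)²)) = 489609*(-32226 + √(240100 + 36²)) = 489609*(-32226 + √(240100 + 1296)) = 489609*(-32226 + √241396) = 489609*(-32226 + 2*√60349) = -15778139634 + 979218*√60349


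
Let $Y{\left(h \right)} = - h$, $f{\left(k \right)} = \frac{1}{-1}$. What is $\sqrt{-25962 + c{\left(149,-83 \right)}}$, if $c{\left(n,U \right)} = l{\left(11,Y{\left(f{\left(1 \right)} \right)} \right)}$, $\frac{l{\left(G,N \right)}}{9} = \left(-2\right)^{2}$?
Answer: $i \sqrt{25926} \approx 161.02 i$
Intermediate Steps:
$f{\left(k \right)} = -1$
$l{\left(G,N \right)} = 36$ ($l{\left(G,N \right)} = 9 \left(-2\right)^{2} = 9 \cdot 4 = 36$)
$c{\left(n,U \right)} = 36$
$\sqrt{-25962 + c{\left(149,-83 \right)}} = \sqrt{-25962 + 36} = \sqrt{-25926} = i \sqrt{25926}$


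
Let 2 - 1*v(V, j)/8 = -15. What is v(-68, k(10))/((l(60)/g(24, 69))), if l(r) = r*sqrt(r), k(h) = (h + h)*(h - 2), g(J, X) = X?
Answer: 391*sqrt(15)/75 ≈ 20.191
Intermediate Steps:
k(h) = 2*h*(-2 + h) (k(h) = (2*h)*(-2 + h) = 2*h*(-2 + h))
l(r) = r**(3/2)
v(V, j) = 136 (v(V, j) = 16 - 8*(-15) = 16 + 120 = 136)
v(-68, k(10))/((l(60)/g(24, 69))) = 136/((60**(3/2)/69)) = 136/(((120*sqrt(15))*(1/69))) = 136/((40*sqrt(15)/23)) = 136*(23*sqrt(15)/600) = 391*sqrt(15)/75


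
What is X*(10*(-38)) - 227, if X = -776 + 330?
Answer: 169253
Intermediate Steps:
X = -446
X*(10*(-38)) - 227 = -4460*(-38) - 227 = -446*(-380) - 227 = 169480 - 227 = 169253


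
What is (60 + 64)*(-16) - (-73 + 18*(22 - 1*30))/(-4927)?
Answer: -9775385/4927 ≈ -1984.0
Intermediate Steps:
(60 + 64)*(-16) - (-73 + 18*(22 - 1*30))/(-4927) = 124*(-16) - (-73 + 18*(22 - 30))*(-1)/4927 = -1984 - (-73 + 18*(-8))*(-1)/4927 = -1984 - (-73 - 144)*(-1)/4927 = -1984 - (-217)*(-1)/4927 = -1984 - 1*217/4927 = -1984 - 217/4927 = -9775385/4927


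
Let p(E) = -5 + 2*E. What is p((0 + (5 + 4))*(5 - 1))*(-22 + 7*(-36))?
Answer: -18358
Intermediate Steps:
p((0 + (5 + 4))*(5 - 1))*(-22 + 7*(-36)) = (-5 + 2*((0 + (5 + 4))*(5 - 1)))*(-22 + 7*(-36)) = (-5 + 2*((0 + 9)*4))*(-22 - 252) = (-5 + 2*(9*4))*(-274) = (-5 + 2*36)*(-274) = (-5 + 72)*(-274) = 67*(-274) = -18358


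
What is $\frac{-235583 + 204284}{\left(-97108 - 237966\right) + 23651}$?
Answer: $\frac{31299}{311423} \approx 0.1005$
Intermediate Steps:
$\frac{-235583 + 204284}{\left(-97108 - 237966\right) + 23651} = - \frac{31299}{-335074 + 23651} = - \frac{31299}{-311423} = \left(-31299\right) \left(- \frac{1}{311423}\right) = \frac{31299}{311423}$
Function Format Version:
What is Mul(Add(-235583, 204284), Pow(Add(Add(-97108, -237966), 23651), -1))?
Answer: Rational(31299, 311423) ≈ 0.10050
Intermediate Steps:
Mul(Add(-235583, 204284), Pow(Add(Add(-97108, -237966), 23651), -1)) = Mul(-31299, Pow(Add(-335074, 23651), -1)) = Mul(-31299, Pow(-311423, -1)) = Mul(-31299, Rational(-1, 311423)) = Rational(31299, 311423)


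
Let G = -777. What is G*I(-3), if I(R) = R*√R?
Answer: 2331*I*√3 ≈ 4037.4*I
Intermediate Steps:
I(R) = R^(3/2)
G*I(-3) = -(-2331)*I*√3 = 2331*I*√3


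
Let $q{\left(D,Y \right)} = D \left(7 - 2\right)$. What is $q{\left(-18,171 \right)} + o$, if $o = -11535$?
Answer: $-11625$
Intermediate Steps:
$q{\left(D,Y \right)} = 5 D$ ($q{\left(D,Y \right)} = D 5 = 5 D$)
$q{\left(-18,171 \right)} + o = 5 \left(-18\right) - 11535 = -90 - 11535 = -11625$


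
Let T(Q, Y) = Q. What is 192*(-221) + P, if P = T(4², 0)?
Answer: -42416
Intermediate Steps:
P = 16 (P = 4² = 16)
192*(-221) + P = 192*(-221) + 16 = -42432 + 16 = -42416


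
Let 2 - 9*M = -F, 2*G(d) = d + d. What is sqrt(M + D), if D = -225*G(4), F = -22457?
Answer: I*sqrt(3395) ≈ 58.267*I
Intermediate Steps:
G(d) = d (G(d) = (d + d)/2 = (2*d)/2 = d)
M = -2495 (M = 2/9 - (-1)*(-22457)/9 = 2/9 - 1/9*22457 = 2/9 - 22457/9 = -2495)
D = -900 (D = -225*4 = -900)
sqrt(M + D) = sqrt(-2495 - 900) = sqrt(-3395) = I*sqrt(3395)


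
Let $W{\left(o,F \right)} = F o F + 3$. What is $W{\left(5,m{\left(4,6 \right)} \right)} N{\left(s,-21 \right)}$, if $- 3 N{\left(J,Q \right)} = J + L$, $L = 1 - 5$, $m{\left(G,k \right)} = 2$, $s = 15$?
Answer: $- \frac{253}{3} \approx -84.333$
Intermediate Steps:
$L = -4$
$W{\left(o,F \right)} = 3 + o F^{2}$ ($W{\left(o,F \right)} = o F^{2} + 3 = 3 + o F^{2}$)
$N{\left(J,Q \right)} = \frac{4}{3} - \frac{J}{3}$ ($N{\left(J,Q \right)} = - \frac{J - 4}{3} = - \frac{-4 + J}{3} = \frac{4}{3} - \frac{J}{3}$)
$W{\left(5,m{\left(4,6 \right)} \right)} N{\left(s,-21 \right)} = \left(3 + 5 \cdot 2^{2}\right) \left(\frac{4}{3} - 5\right) = \left(3 + 5 \cdot 4\right) \left(\frac{4}{3} - 5\right) = \left(3 + 20\right) \left(- \frac{11}{3}\right) = 23 \left(- \frac{11}{3}\right) = - \frac{253}{3}$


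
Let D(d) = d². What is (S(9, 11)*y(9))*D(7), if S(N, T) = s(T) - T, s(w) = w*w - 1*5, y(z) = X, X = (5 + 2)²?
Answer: 252105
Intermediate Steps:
X = 49 (X = 7² = 49)
y(z) = 49
s(w) = -5 + w² (s(w) = w² - 5 = -5 + w²)
S(N, T) = -5 + T² - T (S(N, T) = (-5 + T²) - T = -5 + T² - T)
(S(9, 11)*y(9))*D(7) = ((-5 + 11² - 1*11)*49)*7² = ((-5 + 121 - 11)*49)*49 = (105*49)*49 = 5145*49 = 252105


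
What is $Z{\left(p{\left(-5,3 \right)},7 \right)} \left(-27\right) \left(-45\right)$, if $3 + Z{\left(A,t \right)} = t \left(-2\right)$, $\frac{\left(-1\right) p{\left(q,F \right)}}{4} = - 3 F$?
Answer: $-20655$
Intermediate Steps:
$p{\left(q,F \right)} = 12 F$ ($p{\left(q,F \right)} = - 4 \left(- 3 F\right) = 12 F$)
$Z{\left(A,t \right)} = -3 - 2 t$ ($Z{\left(A,t \right)} = -3 + t \left(-2\right) = -3 - 2 t$)
$Z{\left(p{\left(-5,3 \right)},7 \right)} \left(-27\right) \left(-45\right) = \left(-3 - 14\right) \left(-27\right) \left(-45\right) = \left(-17\right) \left(-27\right) \left(-45\right) = 459 \left(-45\right) = -20655$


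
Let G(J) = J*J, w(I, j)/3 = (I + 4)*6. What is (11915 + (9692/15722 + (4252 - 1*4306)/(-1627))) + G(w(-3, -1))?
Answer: 156543246369/12789847 ≈ 12240.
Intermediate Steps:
w(I, j) = 72 + 18*I (w(I, j) = 3*((I + 4)*6) = 3*((4 + I)*6) = 3*(24 + 6*I) = 72 + 18*I)
G(J) = J**2
(11915 + (9692/15722 + (4252 - 1*4306)/(-1627))) + G(w(-3, -1)) = (11915 + (9692/15722 + (4252 - 1*4306)/(-1627))) + (72 + 18*(-3))**2 = (11915 + (9692*(1/15722) + (4252 - 4306)*(-1/1627))) + (72 - 54)**2 = (11915 + (4846/7861 - 54*(-1/1627))) + 18**2 = (11915 + (4846/7861 + 54/1627)) + 324 = (11915 + 8308936/12789847) + 324 = 152399335941/12789847 + 324 = 156543246369/12789847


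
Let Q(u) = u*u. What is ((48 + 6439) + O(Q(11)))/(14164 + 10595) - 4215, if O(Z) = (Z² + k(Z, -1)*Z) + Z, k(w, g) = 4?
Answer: -104337452/24759 ≈ -4214.1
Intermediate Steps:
Q(u) = u²
O(Z) = Z² + 5*Z (O(Z) = (Z² + 4*Z) + Z = Z² + 5*Z)
((48 + 6439) + O(Q(11)))/(14164 + 10595) - 4215 = ((48 + 6439) + 11²*(5 + 11²))/(14164 + 10595) - 4215 = (6487 + 121*(5 + 121))/24759 - 4215 = (6487 + 121*126)*(1/24759) - 4215 = (6487 + 15246)*(1/24759) - 4215 = 21733*(1/24759) - 4215 = 21733/24759 - 4215 = -104337452/24759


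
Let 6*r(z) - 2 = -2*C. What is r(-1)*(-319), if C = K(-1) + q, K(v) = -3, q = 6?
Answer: 638/3 ≈ 212.67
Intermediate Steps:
C = 3 (C = -3 + 6 = 3)
r(z) = -⅔ (r(z) = ⅓ + (-2*3)/6 = ⅓ + (⅙)*(-6) = ⅓ - 1 = -⅔)
r(-1)*(-319) = -⅔*(-319) = 638/3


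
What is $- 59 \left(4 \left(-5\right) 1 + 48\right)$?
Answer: $-1652$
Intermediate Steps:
$- 59 \left(4 \left(-5\right) 1 + 48\right) = - 59 \left(\left(-20\right) 1 + 48\right) = - 59 \left(-20 + 48\right) = \left(-59\right) 28 = -1652$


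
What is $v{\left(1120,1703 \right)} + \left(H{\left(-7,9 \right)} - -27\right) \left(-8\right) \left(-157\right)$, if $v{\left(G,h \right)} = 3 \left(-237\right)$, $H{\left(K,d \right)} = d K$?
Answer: $-45927$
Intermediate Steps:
$H{\left(K,d \right)} = K d$
$v{\left(G,h \right)} = -711$
$v{\left(1120,1703 \right)} + \left(H{\left(-7,9 \right)} - -27\right) \left(-8\right) \left(-157\right) = -711 + \left(\left(-7\right) 9 - -27\right) \left(-8\right) \left(-157\right) = -711 + \left(-63 + 27\right) \left(-8\right) \left(-157\right) = -711 + \left(-36\right) \left(-8\right) \left(-157\right) = -711 + 288 \left(-157\right) = -711 - 45216 = -45927$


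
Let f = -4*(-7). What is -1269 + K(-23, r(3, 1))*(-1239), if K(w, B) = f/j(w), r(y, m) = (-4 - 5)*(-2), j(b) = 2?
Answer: -18615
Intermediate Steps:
r(y, m) = 18 (r(y, m) = -9*(-2) = 18)
f = 28
K(w, B) = 14 (K(w, B) = 28/2 = 28*(1/2) = 14)
-1269 + K(-23, r(3, 1))*(-1239) = -1269 + 14*(-1239) = -1269 - 17346 = -18615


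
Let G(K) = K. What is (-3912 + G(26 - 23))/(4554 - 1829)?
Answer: -3909/2725 ≈ -1.4345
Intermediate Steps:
(-3912 + G(26 - 23))/(4554 - 1829) = (-3912 + (26 - 23))/(4554 - 1829) = (-3912 + 3)/2725 = -3909*1/2725 = -3909/2725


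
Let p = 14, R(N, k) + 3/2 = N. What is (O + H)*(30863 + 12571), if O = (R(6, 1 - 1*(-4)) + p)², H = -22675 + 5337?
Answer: -1476386811/2 ≈ -7.3819e+8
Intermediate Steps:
R(N, k) = -3/2 + N
H = -17338
O = 1369/4 (O = ((-3/2 + 6) + 14)² = (9/2 + 14)² = (37/2)² = 1369/4 ≈ 342.25)
(O + H)*(30863 + 12571) = (1369/4 - 17338)*(30863 + 12571) = -67983/4*43434 = -1476386811/2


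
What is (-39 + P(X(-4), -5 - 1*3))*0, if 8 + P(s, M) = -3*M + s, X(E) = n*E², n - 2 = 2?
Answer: 0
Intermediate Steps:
n = 4 (n = 2 + 2 = 4)
X(E) = 4*E²
P(s, M) = -8 + s - 3*M (P(s, M) = -8 + (-3*M + s) = -8 + (s - 3*M) = -8 + s - 3*M)
(-39 + P(X(-4), -5 - 1*3))*0 = (-39 + (-8 + 4*(-4)² - 3*(-5 - 1*3)))*0 = (-39 + (-8 + 4*16 - 3*(-5 - 3)))*0 = (-39 + (-8 + 64 - 3*(-8)))*0 = (-39 + (-8 + 64 + 24))*0 = (-39 + 80)*0 = 41*0 = 0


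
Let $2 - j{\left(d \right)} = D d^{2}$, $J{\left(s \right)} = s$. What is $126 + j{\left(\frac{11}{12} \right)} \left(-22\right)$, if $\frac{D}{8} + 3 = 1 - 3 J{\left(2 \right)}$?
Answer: $- \frac{9910}{9} \approx -1101.1$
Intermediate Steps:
$D = -64$ ($D = -24 + 8 \left(1 - 6\right) = -24 + 8 \left(-5\right) = -24 - 40 = -64$)
$j{\left(d \right)} = 2 + 64 d^{2}$ ($j{\left(d \right)} = 2 - - 64 d^{2} = 2 + 64 d^{2}$)
$126 + j{\left(\frac{11}{12} \right)} \left(-22\right) = 126 + \left(2 + 64 \left(\frac{11}{12}\right)^{2}\right) \left(-22\right) = 126 + \left(2 + 64 \cdot \frac{121}{144}\right) \left(-22\right) = 126 + \left(2 + \frac{484}{9}\right) \left(-22\right) = 126 + \frac{502}{9} \left(-22\right) = 126 - \frac{11044}{9} = - \frac{9910}{9}$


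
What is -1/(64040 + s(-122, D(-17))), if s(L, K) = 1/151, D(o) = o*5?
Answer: -151/9670041 ≈ -1.5615e-5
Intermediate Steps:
D(o) = 5*o
s(L, K) = 1/151
-1/(64040 + s(-122, D(-17))) = -1/(64040 + 1/151) = -1/9670041/151 = -1*151/9670041 = -151/9670041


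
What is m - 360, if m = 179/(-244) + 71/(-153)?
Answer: -13484231/37332 ≈ -361.20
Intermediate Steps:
m = -44711/37332 (m = 179*(-1/244) + 71*(-1/153) = -179/244 - 71/153 = -44711/37332 ≈ -1.1977)
m - 360 = -44711/37332 - 360 = -13484231/37332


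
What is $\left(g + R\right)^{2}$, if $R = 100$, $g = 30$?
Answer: $16900$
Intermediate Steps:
$\left(g + R\right)^{2} = \left(30 + 100\right)^{2} = 130^{2} = 16900$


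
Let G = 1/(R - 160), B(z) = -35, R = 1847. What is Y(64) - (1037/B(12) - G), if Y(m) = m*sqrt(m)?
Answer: 4568642/8435 ≈ 541.63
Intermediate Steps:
Y(m) = m**(3/2)
G = 1/1687 (G = 1/(1847 - 160) = 1/1687 ≈ 0.00059277)
Y(64) - (1037/B(12) - G) = 64**(3/2) - (1037/(-35) - 1*1/1687) = 512 - (1037*(-1/35) - 1/1687) = 512 - (-1037/35 - 1/1687) = 512 - 1*(-249922/8435) = 512 + 249922/8435 = 4568642/8435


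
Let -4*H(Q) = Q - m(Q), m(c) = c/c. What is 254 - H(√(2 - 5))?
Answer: 1015/4 + I*√3/4 ≈ 253.75 + 0.43301*I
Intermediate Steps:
m(c) = 1
H(Q) = ¼ - Q/4 (H(Q) = -(Q - 1*1)/4 = -(Q - 1)/4 = -(-1 + Q)/4 = ¼ - Q/4)
254 - H(√(2 - 5)) = 254 - (¼ - √(2 - 5)/4) = 254 - (¼ - I*√3/4) = 254 + (-¼ + I*√3/4) = 1015/4 + I*√3/4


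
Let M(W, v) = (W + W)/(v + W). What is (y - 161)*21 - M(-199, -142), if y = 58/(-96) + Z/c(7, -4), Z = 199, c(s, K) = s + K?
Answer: -10922119/5456 ≈ -2001.9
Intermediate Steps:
c(s, K) = K + s
M(W, v) = 2*W/(W + v) (M(W, v) = (2*W)/(W + v) = 2*W/(W + v))
y = 3155/48 (y = 58/(-96) + 199/(-4 + 7) = 58*(-1/96) + 199/3 = -29/48 + 199*(⅓) = -29/48 + 199/3 = 3155/48 ≈ 65.729)
(y - 161)*21 - M(-199, -142) = (3155/48 - 161)*21 - 2*(-199)/(-199 - 142) = -4573/48*21 - 2*(-199)/(-341) = -32011/16 - 2*(-199)*(-1)/341 = -32011/16 - 1*398/341 = -32011/16 - 398/341 = -10922119/5456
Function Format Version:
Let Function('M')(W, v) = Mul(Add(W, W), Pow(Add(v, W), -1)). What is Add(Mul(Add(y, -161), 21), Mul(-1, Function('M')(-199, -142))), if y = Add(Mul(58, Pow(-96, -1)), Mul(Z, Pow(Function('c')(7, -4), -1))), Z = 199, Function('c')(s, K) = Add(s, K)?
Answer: Rational(-10922119, 5456) ≈ -2001.9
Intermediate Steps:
Function('c')(s, K) = Add(K, s)
Function('M')(W, v) = Mul(2, W, Pow(Add(W, v), -1)) (Function('M')(W, v) = Mul(Mul(2, W), Pow(Add(W, v), -1)) = Mul(2, W, Pow(Add(W, v), -1)))
y = Rational(3155, 48) (y = Add(Mul(58, Pow(-96, -1)), Mul(199, Pow(Add(-4, 7), -1))) = Add(Mul(58, Rational(-1, 96)), Mul(199, Pow(3, -1))) = Add(Rational(-29, 48), Mul(199, Rational(1, 3))) = Add(Rational(-29, 48), Rational(199, 3)) = Rational(3155, 48) ≈ 65.729)
Add(Mul(Add(y, -161), 21), Mul(-1, Function('M')(-199, -142))) = Add(Mul(Add(Rational(3155, 48), -161), 21), Mul(-1, Mul(2, -199, Pow(Add(-199, -142), -1)))) = Add(Mul(Rational(-4573, 48), 21), Mul(-1, Mul(2, -199, Pow(-341, -1)))) = Add(Rational(-32011, 16), Mul(-1, Mul(2, -199, Rational(-1, 341)))) = Add(Rational(-32011, 16), Mul(-1, Rational(398, 341))) = Add(Rational(-32011, 16), Rational(-398, 341)) = Rational(-10922119, 5456)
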